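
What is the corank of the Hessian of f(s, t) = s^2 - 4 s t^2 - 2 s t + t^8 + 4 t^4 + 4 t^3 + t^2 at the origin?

1

The Hessian at 0 is [[2, -2], [-2, 2]] of rank 1; hence corank 1.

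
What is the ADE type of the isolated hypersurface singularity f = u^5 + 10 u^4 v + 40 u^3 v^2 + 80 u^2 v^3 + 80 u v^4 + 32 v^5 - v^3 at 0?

The Hessian of f at 0 has rank 0. Corank 2; j^3 = -v^3 is a perfect cube, so E-series; the 5-jet and mu = 8 give E_8.

E8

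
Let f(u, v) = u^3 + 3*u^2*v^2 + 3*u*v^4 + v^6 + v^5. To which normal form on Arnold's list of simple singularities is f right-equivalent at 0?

E8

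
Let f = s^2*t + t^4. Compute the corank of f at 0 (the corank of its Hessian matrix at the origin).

The Hessian at 0 is [[0, 0], [0, 0]] of rank 0; hence corank 2.

2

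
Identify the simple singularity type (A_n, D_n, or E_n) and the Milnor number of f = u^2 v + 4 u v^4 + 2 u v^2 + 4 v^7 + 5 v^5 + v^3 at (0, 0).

Type D_{6}, Milnor number mu = 6.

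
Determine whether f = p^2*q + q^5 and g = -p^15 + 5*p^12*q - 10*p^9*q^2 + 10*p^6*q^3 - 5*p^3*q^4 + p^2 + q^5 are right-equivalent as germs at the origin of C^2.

No.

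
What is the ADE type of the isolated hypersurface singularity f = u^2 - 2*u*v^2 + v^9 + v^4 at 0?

A_8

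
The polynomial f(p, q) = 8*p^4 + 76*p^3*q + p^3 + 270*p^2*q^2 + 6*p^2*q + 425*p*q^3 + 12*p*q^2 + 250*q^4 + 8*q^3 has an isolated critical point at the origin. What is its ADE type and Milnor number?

Type E_7, Milnor number mu = 7.

The Hessian of f at 0 is [[0, 0], [0, 0]] with rank 0, so corank 2. A Groebner basis of the Jacobian ideal J(f) in C{p,q} is {3*p^2/4 + 3*p*q + q^4 + q^3/4 + 3*q^2, p^3 + 27*p^2/2 + 54*p*q + 25*q^3/2 + 54*q^2, p^2*q - 17*p^2/4 - 17*p*q - 65*q^3/12 - 17*q^2, p^2 + p*q^2 + 4*p*q + 7*q^3/3 + 4*q^2}; counting standard monomials gives mu = 7. Corank 2; j^3 = (p + 2*q)^3 is a perfect cube, so E-series; the 4-jet and mu = 7 give E_7.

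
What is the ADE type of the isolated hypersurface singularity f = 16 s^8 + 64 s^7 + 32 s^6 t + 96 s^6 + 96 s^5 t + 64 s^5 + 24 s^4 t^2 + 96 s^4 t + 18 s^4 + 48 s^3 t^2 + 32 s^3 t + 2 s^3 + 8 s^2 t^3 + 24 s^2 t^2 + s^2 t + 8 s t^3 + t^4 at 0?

D5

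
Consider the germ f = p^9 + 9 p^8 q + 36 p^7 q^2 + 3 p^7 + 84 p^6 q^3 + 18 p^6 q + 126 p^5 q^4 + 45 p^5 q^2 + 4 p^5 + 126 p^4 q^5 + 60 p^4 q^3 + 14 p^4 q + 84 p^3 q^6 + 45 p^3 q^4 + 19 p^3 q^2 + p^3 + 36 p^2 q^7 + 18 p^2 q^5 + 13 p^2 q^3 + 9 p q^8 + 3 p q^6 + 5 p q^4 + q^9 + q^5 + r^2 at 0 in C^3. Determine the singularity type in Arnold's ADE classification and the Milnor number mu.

Type E_{8}, Milnor number mu = 8.

The Hessian of f at 0 has rank 1. Corank 2; j^3 = p^3 is a perfect cube, so E-series; the 5-jet and mu = 8 give E_8.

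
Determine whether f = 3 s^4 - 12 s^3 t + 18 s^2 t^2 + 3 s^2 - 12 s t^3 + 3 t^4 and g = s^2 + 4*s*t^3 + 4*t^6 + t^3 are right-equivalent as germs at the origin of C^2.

No.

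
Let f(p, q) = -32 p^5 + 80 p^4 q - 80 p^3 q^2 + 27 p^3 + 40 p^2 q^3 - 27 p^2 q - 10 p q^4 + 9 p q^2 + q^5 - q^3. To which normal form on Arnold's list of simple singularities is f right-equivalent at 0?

The Hessian of f at 0 has rank 0. Corank 2; j^3 = (3*p - q)^3 is a perfect cube, so E-series; the 5-jet and mu = 8 give E_8.

E_{8}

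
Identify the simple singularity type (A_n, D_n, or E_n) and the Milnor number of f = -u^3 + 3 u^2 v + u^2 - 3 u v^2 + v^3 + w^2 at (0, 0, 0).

Type A2, Milnor number mu = 2.

The Hessian of f at 0 is [[2, 0, 0], [0, 0, 0], [0, 0, 2]] with rank 2, so corank 1. A Groebner basis of the Jacobian ideal J(f) in C{u,v,w} is {v^2, u, w}; counting standard monomials gives mu = 2. Corank 1: A-series; mu = 2 gives A_2.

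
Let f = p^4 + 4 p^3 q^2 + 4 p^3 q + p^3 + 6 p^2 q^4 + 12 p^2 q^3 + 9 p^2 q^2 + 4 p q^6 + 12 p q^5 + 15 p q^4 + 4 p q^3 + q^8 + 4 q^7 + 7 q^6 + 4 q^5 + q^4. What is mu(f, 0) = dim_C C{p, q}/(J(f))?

6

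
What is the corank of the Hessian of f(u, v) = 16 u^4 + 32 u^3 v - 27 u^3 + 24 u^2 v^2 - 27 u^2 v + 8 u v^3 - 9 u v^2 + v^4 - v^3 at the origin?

2

Hessian at 0 has rank 0.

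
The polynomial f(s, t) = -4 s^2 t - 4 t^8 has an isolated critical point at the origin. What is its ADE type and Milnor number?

Type D_9, Milnor number mu = 9.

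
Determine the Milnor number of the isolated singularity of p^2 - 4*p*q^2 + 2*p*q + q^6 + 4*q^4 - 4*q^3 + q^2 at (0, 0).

5

The Hessian of f at 0 is [[2, 2], [2, 2]] with rank 1, so corank 1. A Groebner basis of the Jacobian ideal J(f) in C{p,q} is {p^3 - 3*p^2/2 - 5*p*q/2 - p/2 - q/2, p^2*q + p^2 + 3*p*q/2 + p/4 + q/4, -p/2 + q^2 - q/2}; counting standard monomials gives mu = 5. Corank 1: A-series; mu = 5 gives A_5.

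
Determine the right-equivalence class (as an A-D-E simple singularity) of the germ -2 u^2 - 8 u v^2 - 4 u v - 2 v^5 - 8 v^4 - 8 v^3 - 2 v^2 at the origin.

A4

The Hessian of f at 0 has rank 1. Corank 1: A-series; mu = 4 gives A_4.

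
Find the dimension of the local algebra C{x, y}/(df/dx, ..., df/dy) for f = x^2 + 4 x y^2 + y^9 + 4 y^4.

The Hessian of f at 0 has rank 1. Corank 1: A-series; mu = 8 gives A_8.

8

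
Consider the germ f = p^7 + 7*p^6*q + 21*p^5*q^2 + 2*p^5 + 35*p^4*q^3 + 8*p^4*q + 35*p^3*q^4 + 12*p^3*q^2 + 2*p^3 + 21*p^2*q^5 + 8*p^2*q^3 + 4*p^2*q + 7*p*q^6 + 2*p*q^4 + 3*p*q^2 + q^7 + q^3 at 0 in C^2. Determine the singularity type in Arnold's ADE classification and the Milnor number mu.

Type D4, Milnor number mu = 4.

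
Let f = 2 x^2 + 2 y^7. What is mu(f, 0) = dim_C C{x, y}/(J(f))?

6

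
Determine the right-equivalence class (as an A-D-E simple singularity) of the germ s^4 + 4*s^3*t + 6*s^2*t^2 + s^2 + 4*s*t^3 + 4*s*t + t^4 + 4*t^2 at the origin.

A3

The Hessian of f at 0 has rank 1. Corank 1: A-series; mu = 3 gives A_3.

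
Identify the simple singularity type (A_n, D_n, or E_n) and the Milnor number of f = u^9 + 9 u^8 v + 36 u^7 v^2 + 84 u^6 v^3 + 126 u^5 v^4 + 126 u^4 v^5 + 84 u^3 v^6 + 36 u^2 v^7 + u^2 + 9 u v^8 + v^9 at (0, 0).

Type A_{8}, Milnor number mu = 8.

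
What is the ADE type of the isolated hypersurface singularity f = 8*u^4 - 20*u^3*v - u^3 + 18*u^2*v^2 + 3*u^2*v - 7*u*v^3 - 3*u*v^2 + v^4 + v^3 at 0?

E_{7}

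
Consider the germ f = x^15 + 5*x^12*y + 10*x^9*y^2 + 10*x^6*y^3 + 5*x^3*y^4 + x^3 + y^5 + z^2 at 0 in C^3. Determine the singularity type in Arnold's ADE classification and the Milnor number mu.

Type E8, Milnor number mu = 8.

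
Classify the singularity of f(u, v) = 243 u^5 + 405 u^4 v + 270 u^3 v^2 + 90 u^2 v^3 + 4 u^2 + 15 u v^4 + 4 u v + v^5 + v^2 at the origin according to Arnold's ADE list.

A4

The Hessian of f at 0 has rank 1. Corank 1: A-series; mu = 4 gives A_4.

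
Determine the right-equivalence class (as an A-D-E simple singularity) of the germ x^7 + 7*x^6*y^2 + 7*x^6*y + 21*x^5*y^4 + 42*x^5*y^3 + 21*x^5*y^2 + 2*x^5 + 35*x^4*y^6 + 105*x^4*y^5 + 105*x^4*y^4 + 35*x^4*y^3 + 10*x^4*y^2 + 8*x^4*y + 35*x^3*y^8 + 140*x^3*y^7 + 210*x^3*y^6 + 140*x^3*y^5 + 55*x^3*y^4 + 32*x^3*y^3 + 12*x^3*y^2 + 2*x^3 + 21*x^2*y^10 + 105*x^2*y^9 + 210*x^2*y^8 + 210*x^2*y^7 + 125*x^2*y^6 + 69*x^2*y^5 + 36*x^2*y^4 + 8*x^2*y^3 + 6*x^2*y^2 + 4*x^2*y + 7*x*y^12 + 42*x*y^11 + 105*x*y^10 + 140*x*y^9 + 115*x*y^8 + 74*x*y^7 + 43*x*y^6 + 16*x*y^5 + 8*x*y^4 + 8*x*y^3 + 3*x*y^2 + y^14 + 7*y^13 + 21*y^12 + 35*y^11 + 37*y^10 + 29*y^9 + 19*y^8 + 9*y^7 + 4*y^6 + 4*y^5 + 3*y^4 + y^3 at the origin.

D_4

The Hessian of f at 0 is [[0, 0], [0, 0]] with rank 0, so corank 2. A Groebner basis of the Jacobian ideal J(f) in C{x,y} is {y^3, x^2 - 3*y^2/2, x*y + 3*y^2/2}; counting standard monomials gives mu = 4. Corank 2; j^3 = (x + y)*(2*x^2 + 2*x*y + y^2) splits into three distinct lines over C (the quadratic factor has nonzero discriminant), so D_4.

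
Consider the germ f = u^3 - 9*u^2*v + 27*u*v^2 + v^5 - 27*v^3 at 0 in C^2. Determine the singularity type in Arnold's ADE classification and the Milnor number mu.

Type E_8, Milnor number mu = 8.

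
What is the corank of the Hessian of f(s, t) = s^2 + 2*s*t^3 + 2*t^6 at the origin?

1

The Hessian at 0 is [[2, 0], [0, 0]] of rank 1; hence corank 1.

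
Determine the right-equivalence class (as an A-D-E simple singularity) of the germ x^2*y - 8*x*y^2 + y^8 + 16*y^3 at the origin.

The Hessian of f at 0 is [[0, 0], [0, 0]] with rank 0, so corank 2. A Groebner basis of the Jacobian ideal J(f) in C{x,y} is {x^2/8 + y^7 - 2*y^2, x^3 - 64*y^3, x*y - 4*y^2}; counting standard monomials gives mu = 9. Corank 2; j^3 = y*(x - 4*y)^2 has shape L^2 M (L != M), so D-series; mu = 9 gives D_9.

D_9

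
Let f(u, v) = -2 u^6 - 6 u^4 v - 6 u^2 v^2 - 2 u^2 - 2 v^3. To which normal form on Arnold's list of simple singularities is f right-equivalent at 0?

A2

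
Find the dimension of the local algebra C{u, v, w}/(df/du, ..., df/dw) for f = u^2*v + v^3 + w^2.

4

The Hessian of f at 0 has rank 1. Corank 2; j^3 = v*(u^2 + v^2) splits into three distinct lines over C (the quadratic factor has nonzero discriminant), so D_4.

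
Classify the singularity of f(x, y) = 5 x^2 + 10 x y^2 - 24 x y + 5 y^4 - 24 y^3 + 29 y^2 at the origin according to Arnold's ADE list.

The Hessian of f at 0 is [[10, -24], [-24, 58]] with rank 2, so corank 0. A Groebner basis of the Jacobian ideal J(f) in C{x,y} is {x, y}; counting standard monomials gives mu = 1. Corank 0: nondegenerate Morse point, so A_1.

A_{1}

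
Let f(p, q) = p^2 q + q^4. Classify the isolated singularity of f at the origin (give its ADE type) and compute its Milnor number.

Type D5, Milnor number mu = 5.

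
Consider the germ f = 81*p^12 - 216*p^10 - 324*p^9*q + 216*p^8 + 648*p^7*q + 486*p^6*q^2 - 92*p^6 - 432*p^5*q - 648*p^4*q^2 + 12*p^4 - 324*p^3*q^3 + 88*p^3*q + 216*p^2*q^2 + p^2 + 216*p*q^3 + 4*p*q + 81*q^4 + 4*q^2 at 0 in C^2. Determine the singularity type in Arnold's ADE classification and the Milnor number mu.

The Hessian of f at 0 has rank 1. Corank 1: A-series; mu = 3 gives A_3.

Type A_3, Milnor number mu = 3.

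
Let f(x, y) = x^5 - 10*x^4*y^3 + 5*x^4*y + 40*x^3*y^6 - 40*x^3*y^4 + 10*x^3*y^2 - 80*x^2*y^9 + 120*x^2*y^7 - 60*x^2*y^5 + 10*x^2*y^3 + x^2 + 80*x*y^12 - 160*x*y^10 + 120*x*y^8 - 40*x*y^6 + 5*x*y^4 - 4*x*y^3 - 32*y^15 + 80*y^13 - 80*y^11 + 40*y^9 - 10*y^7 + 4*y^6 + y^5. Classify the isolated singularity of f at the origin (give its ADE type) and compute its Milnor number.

The Hessian of f at 0 has rank 1. Corank 1: A-series; mu = 4 gives A_4.

Type A_4, Milnor number mu = 4.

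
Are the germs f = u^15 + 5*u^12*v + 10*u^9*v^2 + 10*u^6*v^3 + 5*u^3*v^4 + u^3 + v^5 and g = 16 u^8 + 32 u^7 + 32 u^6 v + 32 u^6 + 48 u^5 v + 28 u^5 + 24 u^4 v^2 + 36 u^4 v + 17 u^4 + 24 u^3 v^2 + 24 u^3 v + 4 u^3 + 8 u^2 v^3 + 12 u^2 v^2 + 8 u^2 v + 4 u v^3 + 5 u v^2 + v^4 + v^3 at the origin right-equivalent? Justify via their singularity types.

The Hessian of f at 0 is [[0, 0], [0, 0]] with rank 0, so corank 2. A Groebner basis of the Jacobian ideal J(f) in C{u,v} is {v^4, u^2}; counting standard monomials gives mu = 8. Corank 2; j^3 = u^3 is a perfect cube, so E-series; the 5-jet and mu = 8 give E_8. The Hessian of g at 0 is [[0, 0], [0, 0]] with rank 0, so corank 2. A Groebner basis of the Jacobian ideal J(g) in C{u,v} is {u^3 - u^2 + v^2/4, 8*u^2 + v^3 - 2*v^2, u*v + v^2/2}; counting standard monomials gives mu = 5. Corank 2; j^3 = (u + v)*(2*u + v)^2 has shape L^2 M (L != M), so D-series; mu = 5 gives D_5. f is E_8 but g is D_5, hence not right-equivalent.

No.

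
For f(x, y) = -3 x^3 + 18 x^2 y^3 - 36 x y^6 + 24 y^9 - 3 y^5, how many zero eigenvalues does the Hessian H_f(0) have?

The Hessian at 0 is [[0, 0], [0, 0]] of rank 0; hence corank 2.

2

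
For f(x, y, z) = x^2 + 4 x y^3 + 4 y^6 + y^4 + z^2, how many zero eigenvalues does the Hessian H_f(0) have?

1

Hessian at 0 has rank 2.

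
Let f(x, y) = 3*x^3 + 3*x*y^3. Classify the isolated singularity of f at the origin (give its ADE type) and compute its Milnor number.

Type E_7, Milnor number mu = 7.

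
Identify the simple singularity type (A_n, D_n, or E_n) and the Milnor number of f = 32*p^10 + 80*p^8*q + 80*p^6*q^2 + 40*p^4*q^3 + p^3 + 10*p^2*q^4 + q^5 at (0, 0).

The Hessian of f at 0 is [[0, 0], [0, 0]] with rank 0, so corank 2. A Groebner basis of the Jacobian ideal J(f) in C{p,q} is {q^4, p^2}; counting standard monomials gives mu = 8. Corank 2; j^3 = p^3 is a perfect cube, so E-series; the 5-jet and mu = 8 give E_8.

Type E8, Milnor number mu = 8.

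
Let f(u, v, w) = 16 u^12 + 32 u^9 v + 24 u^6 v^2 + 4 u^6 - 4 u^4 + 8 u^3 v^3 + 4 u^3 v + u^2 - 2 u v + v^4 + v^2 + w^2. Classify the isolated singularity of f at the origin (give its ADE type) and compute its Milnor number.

The Hessian of f at 0 is [[2, -2, 0], [-2, 2, 0], [0, 0, 2]] with rank 2, so corank 1. A Groebner basis of the Jacobian ideal J(f) in C{u,v,w} is {v^3, u - v, w}; counting standard monomials gives mu = 3. Corank 1: A-series; mu = 3 gives A_3.

Type A_3, Milnor number mu = 3.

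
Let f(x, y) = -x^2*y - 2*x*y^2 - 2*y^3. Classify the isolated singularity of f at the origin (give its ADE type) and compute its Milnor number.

Type D_{4}, Milnor number mu = 4.

The Hessian of f at 0 has rank 0. Corank 2; j^3 = -y*(x^2 + 2*x*y + 2*y^2) splits into three distinct lines over C (the quadratic factor has nonzero discriminant), so D_4.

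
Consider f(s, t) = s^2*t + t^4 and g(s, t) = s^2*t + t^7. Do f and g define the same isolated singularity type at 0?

The Hessian of f at 0 has rank 0. Corank 2; j^3 = s^2*t has shape L^2 M (L != M), so D-series; mu = 5 gives D_5. The Hessian of g at 0 has rank 0. Corank 2; j^3 = s^2*t has shape L^2 M (L != M), so D-series; mu = 8 gives D_8. f is D_5 but g is D_8, hence not right-equivalent.

No.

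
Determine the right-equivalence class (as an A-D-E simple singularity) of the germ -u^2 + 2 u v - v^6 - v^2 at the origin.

The Hessian of f at 0 is [[-2, 2], [2, -2]] with rank 1, so corank 1. A Groebner basis of the Jacobian ideal J(f) in C{u,v} is {v^5, u - v}; counting standard monomials gives mu = 5. Corank 1: A-series; mu = 5 gives A_5.

A_5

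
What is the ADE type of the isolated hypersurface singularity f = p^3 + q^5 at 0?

E_{8}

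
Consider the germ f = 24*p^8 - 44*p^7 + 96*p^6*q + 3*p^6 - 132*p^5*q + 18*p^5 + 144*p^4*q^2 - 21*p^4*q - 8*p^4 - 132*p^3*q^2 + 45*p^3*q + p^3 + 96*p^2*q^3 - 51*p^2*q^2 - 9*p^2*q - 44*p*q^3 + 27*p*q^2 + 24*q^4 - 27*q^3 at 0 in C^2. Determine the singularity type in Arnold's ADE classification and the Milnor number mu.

The Hessian of f at 0 is [[0, 0], [0, 0]] with rank 0, so corank 2. A Groebner basis of the Jacobian ideal J(f) in C{p,q} is {-3*p^2/2231 + 18*p*q/2231 + q^4 - q^3/2231 - 27*q^2/2231, p^3 - 2232*p^2/2231 + 13392*p*q/2231 - 60981*q^3/2231 - 20088*q^2/2231, p^2*q - 497*p^2/2231 + 2982*p*q/2231 - 60734*q^3/6693 - 4473*q^2/2231, -83*p^2/2231 + p*q^2 + 498*p*q/2231 - 20162*q^3/6693 - 747*q^2/2231}; counting standard monomials gives mu = 7. Corank 2; j^3 = (p - 3*q)^3 is a perfect cube, so E-series; the 4-jet and mu = 7 give E_7.

Type E_{7}, Milnor number mu = 7.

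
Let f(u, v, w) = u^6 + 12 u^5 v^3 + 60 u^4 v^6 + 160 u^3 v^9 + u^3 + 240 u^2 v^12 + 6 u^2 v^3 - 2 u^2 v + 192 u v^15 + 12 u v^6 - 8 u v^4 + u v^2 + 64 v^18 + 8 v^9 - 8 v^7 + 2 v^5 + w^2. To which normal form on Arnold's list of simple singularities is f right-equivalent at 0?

The Hessian of f at 0 has rank 1. Corank 2; j^3 = u*(u - v)^2 has shape L^2 M (L != M), so D-series; mu = 7 gives D_7.

D_{7}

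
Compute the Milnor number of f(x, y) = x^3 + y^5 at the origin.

The Hessian of f at 0 has rank 0. Corank 2; j^3 = x^3 is a perfect cube, so E-series; the 5-jet and mu = 8 give E_8.

8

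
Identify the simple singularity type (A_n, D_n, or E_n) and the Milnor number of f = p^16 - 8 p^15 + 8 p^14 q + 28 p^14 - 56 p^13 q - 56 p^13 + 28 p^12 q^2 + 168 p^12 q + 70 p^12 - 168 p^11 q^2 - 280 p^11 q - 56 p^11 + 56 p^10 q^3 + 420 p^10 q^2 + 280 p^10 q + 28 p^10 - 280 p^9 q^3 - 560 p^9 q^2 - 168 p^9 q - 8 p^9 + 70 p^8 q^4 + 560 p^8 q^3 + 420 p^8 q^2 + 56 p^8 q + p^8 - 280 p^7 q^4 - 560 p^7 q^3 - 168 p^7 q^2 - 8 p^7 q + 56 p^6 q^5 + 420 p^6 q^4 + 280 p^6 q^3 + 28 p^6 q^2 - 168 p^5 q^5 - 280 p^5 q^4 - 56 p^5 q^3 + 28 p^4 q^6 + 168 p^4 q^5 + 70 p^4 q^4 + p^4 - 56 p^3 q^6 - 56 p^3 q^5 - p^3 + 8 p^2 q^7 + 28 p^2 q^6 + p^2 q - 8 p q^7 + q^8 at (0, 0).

Type D_{9}, Milnor number mu = 9.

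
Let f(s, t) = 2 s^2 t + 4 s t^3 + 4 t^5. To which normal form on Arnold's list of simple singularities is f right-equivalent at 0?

The Hessian of f at 0 is [[0, 0], [0, 0]] with rank 0, so corank 2. A Groebner basis of the Jacobian ideal J(f) in C{s,t} is {s^3, s^2*t, -s^2/4 + s*t^2, s*t + t^3}; counting standard monomials gives mu = 6. Corank 2; j^3 = 2*s^2*t has shape L^2 M (L != M), so D-series; mu = 6 gives D_6.

D6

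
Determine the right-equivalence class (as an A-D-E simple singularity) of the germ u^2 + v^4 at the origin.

The Hessian of f at 0 is [[2, 0], [0, 0]] with rank 1, so corank 1. A Groebner basis of the Jacobian ideal J(f) in C{u,v} is {v^3, u}; counting standard monomials gives mu = 3. Corank 1: A-series; mu = 3 gives A_3.

A3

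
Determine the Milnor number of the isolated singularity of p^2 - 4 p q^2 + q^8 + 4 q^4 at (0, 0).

7

The Hessian of f at 0 has rank 1. Corank 1: A-series; mu = 7 gives A_7.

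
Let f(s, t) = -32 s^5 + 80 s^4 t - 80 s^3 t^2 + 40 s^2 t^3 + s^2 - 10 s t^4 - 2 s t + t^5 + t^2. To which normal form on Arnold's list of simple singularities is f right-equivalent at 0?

A_{4}

The Hessian of f at 0 has rank 1. Corank 1: A-series; mu = 4 gives A_4.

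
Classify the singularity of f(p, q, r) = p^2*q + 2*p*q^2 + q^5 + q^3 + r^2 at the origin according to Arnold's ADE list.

The Hessian of f at 0 is [[0, 0, 0], [0, 0, 0], [0, 0, 2]] with rank 1, so corank 2. A Groebner basis of the Jacobian ideal J(f) in C{p,q,r} is {p^2/5 + q^4 - q^2/5, p^3 + q^3, p*q + q^2, r}; counting standard monomials gives mu = 6. Corank 2; j^3 = q*(p + q)^2 has shape L^2 M (L != M), so D-series; mu = 6 gives D_6.

D6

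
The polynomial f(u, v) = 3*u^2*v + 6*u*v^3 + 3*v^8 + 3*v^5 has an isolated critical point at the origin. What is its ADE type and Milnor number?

The Hessian of f at 0 is [[0, 0], [0, 0]] with rank 0, so corank 2. A Groebner basis of the Jacobian ideal J(f) in C{u,v} is {u^4, u^3*v - u^2/8 - u*v^2/8, u^3 + u^2*v^2, u*v + v^3}; counting standard monomials gives mu = 9. Corank 2; j^3 = 3*u^2*v has shape L^2 M (L != M), so D-series; mu = 9 gives D_9.

Type D_9, Milnor number mu = 9.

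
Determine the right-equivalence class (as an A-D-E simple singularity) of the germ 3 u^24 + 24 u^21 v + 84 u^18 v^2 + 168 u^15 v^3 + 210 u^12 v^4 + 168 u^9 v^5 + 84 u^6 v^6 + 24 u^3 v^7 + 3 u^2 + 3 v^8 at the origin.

A7

The Hessian of f at 0 is [[6, 0], [0, 0]] with rank 1, so corank 1. A Groebner basis of the Jacobian ideal J(f) in C{u,v} is {v^7, u}; counting standard monomials gives mu = 7. Corank 1: A-series; mu = 7 gives A_7.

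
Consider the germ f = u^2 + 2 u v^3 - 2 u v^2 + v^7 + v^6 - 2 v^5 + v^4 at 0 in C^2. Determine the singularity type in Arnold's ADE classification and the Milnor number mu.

The Hessian of f at 0 has rank 1. Corank 1: A-series; mu = 6 gives A_6.

Type A_{6}, Milnor number mu = 6.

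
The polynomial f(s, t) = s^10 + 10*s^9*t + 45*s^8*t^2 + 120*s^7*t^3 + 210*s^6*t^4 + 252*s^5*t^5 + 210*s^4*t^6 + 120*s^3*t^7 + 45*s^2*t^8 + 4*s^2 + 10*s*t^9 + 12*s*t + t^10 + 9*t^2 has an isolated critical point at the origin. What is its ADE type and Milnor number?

Type A_9, Milnor number mu = 9.

The Hessian of f at 0 has rank 1. Corank 1: A-series; mu = 9 gives A_9.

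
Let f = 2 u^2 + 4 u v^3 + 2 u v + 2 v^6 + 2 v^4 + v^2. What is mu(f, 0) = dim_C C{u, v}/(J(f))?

1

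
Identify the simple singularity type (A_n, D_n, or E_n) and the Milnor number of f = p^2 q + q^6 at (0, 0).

Type D7, Milnor number mu = 7.

The Hessian of f at 0 is [[0, 0], [0, 0]] with rank 0, so corank 2. A Groebner basis of the Jacobian ideal J(f) in C{p,q} is {p^2/6 + q^5, p^3, p*q}; counting standard monomials gives mu = 7. Corank 2; j^3 = p^2*q has shape L^2 M (L != M), so D-series; mu = 7 gives D_7.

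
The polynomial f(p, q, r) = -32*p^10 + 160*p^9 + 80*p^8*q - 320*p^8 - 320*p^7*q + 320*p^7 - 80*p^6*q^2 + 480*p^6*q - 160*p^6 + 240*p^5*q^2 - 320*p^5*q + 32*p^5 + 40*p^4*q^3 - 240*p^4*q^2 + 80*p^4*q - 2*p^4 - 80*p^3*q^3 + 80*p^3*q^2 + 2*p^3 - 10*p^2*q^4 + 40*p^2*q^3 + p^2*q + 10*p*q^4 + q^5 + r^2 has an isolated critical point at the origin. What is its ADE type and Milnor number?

Type D_{6}, Milnor number mu = 6.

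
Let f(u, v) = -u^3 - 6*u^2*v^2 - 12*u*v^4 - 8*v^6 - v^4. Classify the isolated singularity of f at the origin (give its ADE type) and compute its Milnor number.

The Hessian of f at 0 is [[0, 0], [0, 0]] with rank 0, so corank 2. A Groebner basis of the Jacobian ideal J(f) in C{u,v} is {u^3, u^2*v, u^2/4 + u*v^2, v^3}; counting standard monomials gives mu = 6. Corank 2; j^3 = -u^3 is a perfect cube, so E-series; the 4-jet and mu = 6 give E_6.

Type E6, Milnor number mu = 6.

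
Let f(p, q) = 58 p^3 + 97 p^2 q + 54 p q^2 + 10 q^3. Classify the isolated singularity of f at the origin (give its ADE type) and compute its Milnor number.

The Hessian of f at 0 has rank 0. Corank 2; j^3 = (2*p + q)*(29*p^2 + 34*p*q + 10*q^2) splits into three distinct lines over C (the quadratic factor has nonzero discriminant), so D_4.

Type D_{4}, Milnor number mu = 4.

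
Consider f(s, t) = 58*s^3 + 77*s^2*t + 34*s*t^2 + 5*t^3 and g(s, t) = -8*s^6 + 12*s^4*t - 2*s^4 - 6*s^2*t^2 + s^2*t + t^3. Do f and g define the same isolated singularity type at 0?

Yes.

The Hessian of f at 0 is [[0, 0], [0, 0]] with rank 0, so corank 2. A Groebner basis of the Jacobian ideal J(f) in C{s,t} is {t^3, s^2 - t^2/13, s*t + 4*t^2/13}; counting standard monomials gives mu = 4. Corank 2; j^3 = (2*s + t)*(29*s^2 + 24*s*t + 5*t^2) splits into three distinct lines over C (the quadratic factor has nonzero discriminant), so D_4. The Hessian of g at 0 is [[0, 0], [0, 0]] with rank 0, so corank 2. A Groebner basis of the Jacobian ideal J(g) in C{s,t} is {t^3, s^2 + 3*t^2, s*t}; counting standard monomials gives mu = 4. Corank 2; j^3 = t*(s^2 + t^2) splits into three distinct lines over C (the quadratic factor has nonzero discriminant), so D_4. Both have type D_4, hence right-equivalent.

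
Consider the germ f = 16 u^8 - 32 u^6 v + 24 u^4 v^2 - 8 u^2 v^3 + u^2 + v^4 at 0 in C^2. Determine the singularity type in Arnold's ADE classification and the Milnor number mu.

Type A_{3}, Milnor number mu = 3.

The Hessian of f at 0 has rank 1. Corank 1: A-series; mu = 3 gives A_3.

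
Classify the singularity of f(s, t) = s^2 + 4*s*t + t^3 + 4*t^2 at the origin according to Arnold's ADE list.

The Hessian of f at 0 has rank 1. Corank 1: A-series; mu = 2 gives A_2.

A2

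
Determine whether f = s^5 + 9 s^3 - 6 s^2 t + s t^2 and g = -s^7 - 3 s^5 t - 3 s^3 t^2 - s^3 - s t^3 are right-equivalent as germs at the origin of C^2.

The Hessian of f at 0 has rank 0. Corank 2; j^3 = s*(3*s - t)^2 has shape L^2 M (L != M), so D-series; mu = 6 gives D_6. The Hessian of g at 0 has rank 0. Corank 2; j^3 = -s^3 is a perfect cube, so E-series; the 4-jet and mu = 7 give E_7. f is D_6 but g is E_7, hence not right-equivalent.

No.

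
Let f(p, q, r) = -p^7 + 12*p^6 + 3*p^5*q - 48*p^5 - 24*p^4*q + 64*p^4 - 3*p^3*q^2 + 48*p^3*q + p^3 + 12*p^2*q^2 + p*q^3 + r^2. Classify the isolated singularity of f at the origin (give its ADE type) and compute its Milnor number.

Type E7, Milnor number mu = 7.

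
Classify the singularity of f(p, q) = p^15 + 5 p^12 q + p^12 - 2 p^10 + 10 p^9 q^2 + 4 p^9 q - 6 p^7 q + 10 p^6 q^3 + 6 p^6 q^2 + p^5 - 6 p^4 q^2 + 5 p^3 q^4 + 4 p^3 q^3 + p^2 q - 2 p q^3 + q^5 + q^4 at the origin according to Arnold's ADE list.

D_{5}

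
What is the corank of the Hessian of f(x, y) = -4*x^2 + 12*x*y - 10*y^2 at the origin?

Hessian at 0 has rank 2.

0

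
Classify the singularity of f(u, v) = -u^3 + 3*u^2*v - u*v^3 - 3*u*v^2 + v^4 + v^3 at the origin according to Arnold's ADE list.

E7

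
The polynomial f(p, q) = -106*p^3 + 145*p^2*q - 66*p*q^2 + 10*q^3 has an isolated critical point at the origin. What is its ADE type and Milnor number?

Type D_{4}, Milnor number mu = 4.

The Hessian of f at 0 has rank 0. Corank 2; j^3 = -(2*p - q)*(53*p^2 - 46*p*q + 10*q^2) splits into three distinct lines over C (the quadratic factor has nonzero discriminant), so D_4.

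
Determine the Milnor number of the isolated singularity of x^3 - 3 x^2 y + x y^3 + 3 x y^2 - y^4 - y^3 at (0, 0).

The Hessian of f at 0 is [[0, 0], [0, 0]] with rank 0, so corank 2. A Groebner basis of the Jacobian ideal J(f) in C{x,y} is {x^3 - 3*x^2*y - 6*x^2 + 12*x*y - 6*y^2, 3*x^2 + x*y^2 - 6*x*y + 3*y^2, 3*x^2 - 6*x*y + y^3 + 3*y^2}; counting standard monomials gives mu = 7. Corank 2; j^3 = (x - y)^3 is a perfect cube, so E-series; the 4-jet and mu = 7 give E_7.

7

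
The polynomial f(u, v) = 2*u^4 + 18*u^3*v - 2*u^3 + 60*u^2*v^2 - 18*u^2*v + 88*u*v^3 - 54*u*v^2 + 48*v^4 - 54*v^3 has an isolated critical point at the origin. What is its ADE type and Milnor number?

Type E_7, Milnor number mu = 7.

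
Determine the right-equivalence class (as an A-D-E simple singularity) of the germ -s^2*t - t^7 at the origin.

D_{8}

The Hessian of f at 0 is [[0, 0], [0, 0]] with rank 0, so corank 2. A Groebner basis of the Jacobian ideal J(f) in C{s,t} is {s^2/7 + t^6, s^3, s*t}; counting standard monomials gives mu = 8. Corank 2; j^3 = -s^2*t has shape L^2 M (L != M), so D-series; mu = 8 gives D_8.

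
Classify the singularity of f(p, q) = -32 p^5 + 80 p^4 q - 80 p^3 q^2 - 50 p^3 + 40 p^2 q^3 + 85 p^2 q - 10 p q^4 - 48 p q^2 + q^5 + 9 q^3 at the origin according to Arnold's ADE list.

D_{6}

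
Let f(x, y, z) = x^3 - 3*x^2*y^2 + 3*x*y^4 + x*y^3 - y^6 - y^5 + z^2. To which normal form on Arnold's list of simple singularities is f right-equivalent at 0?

E_7

The Hessian of f at 0 is [[0, 0, 0], [0, 0, 0], [0, 0, 2]] with rank 1, so corank 2. A Groebner basis of the Jacobian ideal J(f) in C{x,y,z} is {-x^2 + y^4 - y^3/3, x^3, x^2*y + x^2/3 + y^3/9, -x^2 + x*y^2 - y^3/3, z}; counting standard monomials gives mu = 7. Corank 2; j^3 = x^3 is a perfect cube, so E-series; the 4-jet and mu = 7 give E_7.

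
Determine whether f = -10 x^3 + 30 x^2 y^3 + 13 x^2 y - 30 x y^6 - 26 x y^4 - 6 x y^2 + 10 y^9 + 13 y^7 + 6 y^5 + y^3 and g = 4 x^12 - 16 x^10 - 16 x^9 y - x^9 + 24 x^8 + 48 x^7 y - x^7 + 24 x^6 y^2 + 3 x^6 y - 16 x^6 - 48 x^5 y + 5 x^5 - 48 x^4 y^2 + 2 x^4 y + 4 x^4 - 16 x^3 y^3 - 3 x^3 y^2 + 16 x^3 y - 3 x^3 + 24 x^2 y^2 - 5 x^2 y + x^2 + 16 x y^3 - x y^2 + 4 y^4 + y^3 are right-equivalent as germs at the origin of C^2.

No.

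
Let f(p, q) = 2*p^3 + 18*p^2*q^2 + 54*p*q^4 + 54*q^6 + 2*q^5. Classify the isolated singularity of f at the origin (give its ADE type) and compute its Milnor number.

Type E_8, Milnor number mu = 8.

The Hessian of f at 0 has rank 0. Corank 2; j^3 = 2*p^3 is a perfect cube, so E-series; the 5-jet and mu = 8 give E_8.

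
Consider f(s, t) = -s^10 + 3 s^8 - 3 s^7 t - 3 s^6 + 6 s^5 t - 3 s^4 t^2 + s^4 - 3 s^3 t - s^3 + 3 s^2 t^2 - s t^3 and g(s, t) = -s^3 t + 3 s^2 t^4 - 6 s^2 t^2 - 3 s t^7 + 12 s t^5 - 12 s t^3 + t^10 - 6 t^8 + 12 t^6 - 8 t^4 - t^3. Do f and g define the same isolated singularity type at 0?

Yes.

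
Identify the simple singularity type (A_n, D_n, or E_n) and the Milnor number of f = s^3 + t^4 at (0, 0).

The Hessian of f at 0 has rank 0. Corank 2; j^3 = s^3 is a perfect cube, so E-series; the 4-jet and mu = 6 give E_6.

Type E_6, Milnor number mu = 6.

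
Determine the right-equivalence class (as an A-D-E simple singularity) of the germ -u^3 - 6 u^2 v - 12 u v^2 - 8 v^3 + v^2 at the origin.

A_{2}

The Hessian of f at 0 has rank 1. Corank 1: A-series; mu = 2 gives A_2.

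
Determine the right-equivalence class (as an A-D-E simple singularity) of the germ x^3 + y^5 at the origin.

E_8

The Hessian of f at 0 is [[0, 0], [0, 0]] with rank 0, so corank 2. A Groebner basis of the Jacobian ideal J(f) in C{x,y} is {y^4, x^2}; counting standard monomials gives mu = 8. Corank 2; j^3 = x^3 is a perfect cube, so E-series; the 5-jet and mu = 8 give E_8.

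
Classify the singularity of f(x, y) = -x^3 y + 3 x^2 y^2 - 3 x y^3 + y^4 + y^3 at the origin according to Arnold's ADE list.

The Hessian of f at 0 has rank 0. Corank 2; j^3 = y^3 is a perfect cube, so E-series; the 4-jet and mu = 7 give E_7.

E7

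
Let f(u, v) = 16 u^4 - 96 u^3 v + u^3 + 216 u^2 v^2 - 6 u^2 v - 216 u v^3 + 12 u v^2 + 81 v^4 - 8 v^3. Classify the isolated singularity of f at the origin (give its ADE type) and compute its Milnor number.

The Hessian of f at 0 is [[0, 0], [0, 0]] with rank 0, so corank 2. A Groebner basis of the Jacobian ideal J(f) in C{u,v} is {v^4, u*v^2 - 11*v^3/6, u^2 - 4*u*v + 4*v^2}; counting standard monomials gives mu = 6. Corank 2; j^3 = (u - 2*v)^3 is a perfect cube, so E-series; the 4-jet and mu = 6 give E_6.

Type E6, Milnor number mu = 6.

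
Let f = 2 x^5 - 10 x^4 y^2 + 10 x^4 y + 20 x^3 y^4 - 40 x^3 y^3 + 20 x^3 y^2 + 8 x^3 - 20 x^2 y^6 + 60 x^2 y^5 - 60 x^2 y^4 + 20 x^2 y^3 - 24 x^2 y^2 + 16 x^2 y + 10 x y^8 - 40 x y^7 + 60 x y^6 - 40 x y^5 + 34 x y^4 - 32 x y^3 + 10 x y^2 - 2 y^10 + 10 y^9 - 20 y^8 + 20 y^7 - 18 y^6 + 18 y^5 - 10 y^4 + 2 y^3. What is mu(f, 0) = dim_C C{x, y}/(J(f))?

6

The Hessian of f at 0 is [[0, 0], [0, 0]] with rank 0, so corank 2. A Groebner basis of the Jacobian ideal J(f) in C{x,y} is {x^3 - 197*x^2/236 - 335*x*y/472 - 69*y^2/472, x^2*y + 133*x^2/118 + 207*x*y/236 + 37*y^2/236, -69*x^2/59 + x*y^2 - 79*x*y/118 - 5*y^2/118, 10*x^2/59 - 49*x*y/59 + y^3 - 27*y^2/59}; counting standard monomials gives mu = 6. Corank 2; j^3 = 2*(x + y)*(2*x + y)^2 has shape L^2 M (L != M), so D-series; mu = 6 gives D_6.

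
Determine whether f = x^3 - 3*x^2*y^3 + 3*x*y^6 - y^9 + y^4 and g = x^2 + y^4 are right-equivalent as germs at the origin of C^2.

No.

The Hessian of f at 0 is [[0, 0], [0, 0]] with rank 0, so corank 2. A Groebner basis of the Jacobian ideal J(f) in C{x,y} is {y^3, x^2}; counting standard monomials gives mu = 6. Corank 2; j^3 = x^3 is a perfect cube, so E-series; the 4-jet and mu = 6 give E_6. The Hessian of g at 0 is [[2, 0], [0, 0]] with rank 1, so corank 1. A Groebner basis of the Jacobian ideal J(g) in C{x,y} is {y^3, x}; counting standard monomials gives mu = 3. Corank 1: A-series; mu = 3 gives A_3. f is E_6 but g is A_3, hence not right-equivalent.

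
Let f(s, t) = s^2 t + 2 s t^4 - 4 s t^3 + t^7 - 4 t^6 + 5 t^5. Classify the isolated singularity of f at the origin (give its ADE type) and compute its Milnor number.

Type D6, Milnor number mu = 6.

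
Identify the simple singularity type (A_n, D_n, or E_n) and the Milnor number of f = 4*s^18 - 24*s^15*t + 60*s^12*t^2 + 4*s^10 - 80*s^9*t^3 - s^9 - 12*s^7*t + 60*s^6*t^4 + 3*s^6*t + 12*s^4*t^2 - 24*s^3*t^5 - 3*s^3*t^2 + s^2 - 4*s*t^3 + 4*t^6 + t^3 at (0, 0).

Type A_2, Milnor number mu = 2.

The Hessian of f at 0 has rank 1. Corank 1: A-series; mu = 2 gives A_2.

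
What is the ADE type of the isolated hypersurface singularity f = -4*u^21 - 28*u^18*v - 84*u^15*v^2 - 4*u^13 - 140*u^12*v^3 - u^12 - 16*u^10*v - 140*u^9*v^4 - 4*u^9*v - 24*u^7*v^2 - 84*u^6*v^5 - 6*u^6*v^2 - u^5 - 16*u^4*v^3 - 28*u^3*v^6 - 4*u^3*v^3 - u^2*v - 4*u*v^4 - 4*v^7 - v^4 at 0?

The Hessian of f at 0 is [[0, 0], [0, 0]] with rank 0, so corank 2. A Groebner basis of the Jacobian ideal J(f) in C{u,v} is {u^3, u^2/4 + v^3, u*v}; counting standard monomials gives mu = 5. Corank 2; j^3 = -u^2*v has shape L^2 M (L != M), so D-series; mu = 5 gives D_5.

D_{5}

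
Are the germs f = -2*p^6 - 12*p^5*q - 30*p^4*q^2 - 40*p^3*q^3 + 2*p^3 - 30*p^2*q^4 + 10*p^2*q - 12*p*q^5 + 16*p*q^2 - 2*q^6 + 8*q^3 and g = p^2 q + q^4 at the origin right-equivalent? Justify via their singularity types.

The Hessian of f at 0 has rank 0. Corank 2; j^3 = 2*(p + q)*(p + 2*q)^2 has shape L^2 M (L != M), so D-series; mu = 7 gives D_7. The Hessian of g at 0 has rank 0. Corank 2; j^3 = p^2*q has shape L^2 M (L != M), so D-series; mu = 5 gives D_5. f is D_7 but g is D_5, hence not right-equivalent.

No.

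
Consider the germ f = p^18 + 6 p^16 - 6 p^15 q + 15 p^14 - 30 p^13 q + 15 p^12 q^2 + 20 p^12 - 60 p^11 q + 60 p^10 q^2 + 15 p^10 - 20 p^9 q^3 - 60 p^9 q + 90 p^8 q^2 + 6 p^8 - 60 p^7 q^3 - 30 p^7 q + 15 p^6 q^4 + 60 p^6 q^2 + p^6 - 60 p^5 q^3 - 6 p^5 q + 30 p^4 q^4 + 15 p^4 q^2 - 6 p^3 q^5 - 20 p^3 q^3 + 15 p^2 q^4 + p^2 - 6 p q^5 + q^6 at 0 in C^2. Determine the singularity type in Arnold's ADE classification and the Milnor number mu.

Type A_5, Milnor number mu = 5.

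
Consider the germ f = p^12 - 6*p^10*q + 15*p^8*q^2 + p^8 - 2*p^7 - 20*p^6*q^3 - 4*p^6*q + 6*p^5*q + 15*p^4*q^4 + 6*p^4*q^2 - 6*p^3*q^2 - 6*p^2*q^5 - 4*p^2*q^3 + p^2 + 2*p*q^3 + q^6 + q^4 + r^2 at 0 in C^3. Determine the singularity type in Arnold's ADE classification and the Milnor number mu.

Type A_3, Milnor number mu = 3.

The Hessian of f at 0 has rank 2. Corank 1: A-series; mu = 3 gives A_3.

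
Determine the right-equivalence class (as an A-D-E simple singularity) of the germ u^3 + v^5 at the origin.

E8

The Hessian of f at 0 has rank 0. Corank 2; j^3 = u^3 is a perfect cube, so E-series; the 5-jet and mu = 8 give E_8.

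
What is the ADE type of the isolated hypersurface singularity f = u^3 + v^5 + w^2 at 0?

E_8

The Hessian of f at 0 is [[0, 0, 0], [0, 0, 0], [0, 0, 2]] with rank 1, so corank 2. A Groebner basis of the Jacobian ideal J(f) in C{u,v,w} is {v^4, u^2, w}; counting standard monomials gives mu = 8. Corank 2; j^3 = u^3 is a perfect cube, so E-series; the 5-jet and mu = 8 give E_8.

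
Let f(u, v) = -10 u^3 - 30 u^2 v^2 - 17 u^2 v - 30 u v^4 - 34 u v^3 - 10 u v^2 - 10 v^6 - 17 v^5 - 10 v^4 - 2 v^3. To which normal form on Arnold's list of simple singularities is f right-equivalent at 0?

D_4

The Hessian of f at 0 has rank 0. Corank 2; j^3 = -(2*u + v)*(5*u^2 + 6*u*v + 2*v^2) splits into three distinct lines over C (the quadratic factor has nonzero discriminant), so D_4.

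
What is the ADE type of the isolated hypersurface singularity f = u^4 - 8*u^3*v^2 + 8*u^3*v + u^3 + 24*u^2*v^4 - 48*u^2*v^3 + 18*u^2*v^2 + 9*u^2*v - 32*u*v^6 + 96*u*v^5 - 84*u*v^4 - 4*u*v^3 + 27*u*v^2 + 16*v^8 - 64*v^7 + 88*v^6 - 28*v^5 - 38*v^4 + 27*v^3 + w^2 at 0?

E_{6}

The Hessian of f at 0 has rank 1. Corank 2; j^3 = (u + 3*v)^3 is a perfect cube, so E-series; the 4-jet and mu = 6 give E_6.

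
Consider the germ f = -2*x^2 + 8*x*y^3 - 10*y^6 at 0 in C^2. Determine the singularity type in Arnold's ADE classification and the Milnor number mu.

Type A_{5}, Milnor number mu = 5.

The Hessian of f at 0 has rank 1. Corank 1: A-series; mu = 5 gives A_5.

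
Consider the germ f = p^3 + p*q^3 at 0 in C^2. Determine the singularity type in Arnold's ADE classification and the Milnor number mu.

Type E_{7}, Milnor number mu = 7.

The Hessian of f at 0 is [[0, 0], [0, 0]] with rank 0, so corank 2. A Groebner basis of the Jacobian ideal J(f) in C{p,q} is {p^3, p*q^2, 3*p^2 + q^3}; counting standard monomials gives mu = 7. Corank 2; j^3 = p^3 is a perfect cube, so E-series; the 4-jet and mu = 7 give E_7.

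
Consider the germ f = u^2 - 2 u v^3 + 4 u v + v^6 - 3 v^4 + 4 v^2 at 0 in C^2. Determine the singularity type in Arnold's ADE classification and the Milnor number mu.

Type A_{3}, Milnor number mu = 3.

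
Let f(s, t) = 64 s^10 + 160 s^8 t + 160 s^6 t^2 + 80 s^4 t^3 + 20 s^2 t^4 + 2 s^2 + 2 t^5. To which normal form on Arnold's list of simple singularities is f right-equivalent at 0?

A4

The Hessian of f at 0 is [[4, 0], [0, 0]] with rank 1, so corank 1. A Groebner basis of the Jacobian ideal J(f) in C{s,t} is {t^4, s}; counting standard monomials gives mu = 4. Corank 1: A-series; mu = 4 gives A_4.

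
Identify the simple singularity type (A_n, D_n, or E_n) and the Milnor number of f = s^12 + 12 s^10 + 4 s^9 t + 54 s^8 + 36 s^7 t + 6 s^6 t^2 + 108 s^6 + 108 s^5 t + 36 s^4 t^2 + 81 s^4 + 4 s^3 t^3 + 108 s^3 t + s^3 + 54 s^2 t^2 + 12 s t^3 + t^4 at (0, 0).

Type E_6, Milnor number mu = 6.

The Hessian of f at 0 has rank 0. Corank 2; j^3 = s^3 is a perfect cube, so E-series; the 4-jet and mu = 6 give E_6.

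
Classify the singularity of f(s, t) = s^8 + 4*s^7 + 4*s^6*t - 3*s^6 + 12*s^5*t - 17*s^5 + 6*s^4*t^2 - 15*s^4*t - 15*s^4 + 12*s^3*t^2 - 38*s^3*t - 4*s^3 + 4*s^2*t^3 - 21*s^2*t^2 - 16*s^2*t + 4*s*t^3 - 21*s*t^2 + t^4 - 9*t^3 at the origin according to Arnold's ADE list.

D5

The Hessian of f at 0 is [[0, 0], [0, 0]] with rank 0, so corank 2. A Groebner basis of the Jacobian ideal J(f) in C{s,t} is {s*t^2 - 12*s*t/29 - 18*t^2/29, 8*s*t/29 + t^3 + 12*t^2/29, s^2 + 86*s*t/29 + 255*t^2/116}; counting standard monomials gives mu = 5. Corank 2; j^3 = -(s + t)*(2*s + 3*t)^2 has shape L^2 M (L != M), so D-series; mu = 5 gives D_5.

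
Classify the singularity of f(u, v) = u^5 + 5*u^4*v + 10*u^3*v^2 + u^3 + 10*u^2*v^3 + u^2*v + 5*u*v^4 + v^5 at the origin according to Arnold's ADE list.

D_6

The Hessian of f at 0 is [[0, 0], [0, 0]] with rank 0, so corank 2. A Groebner basis of the Jacobian ideal J(f) in C{u,v} is {-u*v/5 + v^4, u*v^2, u^2 + u*v}; counting standard monomials gives mu = 6. Corank 2; j^3 = u^2*(u + v) has shape L^2 M (L != M), so D-series; mu = 6 gives D_6.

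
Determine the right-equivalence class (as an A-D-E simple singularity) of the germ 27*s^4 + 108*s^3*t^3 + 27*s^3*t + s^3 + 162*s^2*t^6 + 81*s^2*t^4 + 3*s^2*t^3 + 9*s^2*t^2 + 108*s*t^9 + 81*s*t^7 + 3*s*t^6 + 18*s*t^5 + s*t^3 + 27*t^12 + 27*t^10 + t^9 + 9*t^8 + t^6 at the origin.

The Hessian of f at 0 is [[0, 0], [0, 0]] with rank 0, so corank 2. A Groebner basis of the Jacobian ideal J(f) in C{s,t} is {s^2/3 + t^4 + t^3/9, s^3, s^2*t - s^2/9 - t^3/27, 2*s^2/3 + s*t^2 + 2*t^3/9}; counting standard monomials gives mu = 7. Corank 2; j^3 = s^3 is a perfect cube, so E-series; the 4-jet and mu = 7 give E_7.

E_7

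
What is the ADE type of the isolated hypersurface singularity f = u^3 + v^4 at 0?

E_{6}

The Hessian of f at 0 has rank 0. Corank 2; j^3 = u^3 is a perfect cube, so E-series; the 4-jet and mu = 6 give E_6.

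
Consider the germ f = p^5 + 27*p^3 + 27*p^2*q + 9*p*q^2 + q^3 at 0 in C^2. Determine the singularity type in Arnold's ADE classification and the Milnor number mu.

Type E_{8}, Milnor number mu = 8.

The Hessian of f at 0 has rank 0. Corank 2; j^3 = (3*p + q)^3 is a perfect cube, so E-series; the 5-jet and mu = 8 give E_8.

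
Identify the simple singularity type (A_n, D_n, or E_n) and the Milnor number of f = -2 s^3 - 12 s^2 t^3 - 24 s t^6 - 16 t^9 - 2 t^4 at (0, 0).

Type E_6, Milnor number mu = 6.

The Hessian of f at 0 has rank 0. Corank 2; j^3 = -2*s^3 is a perfect cube, so E-series; the 4-jet and mu = 6 give E_6.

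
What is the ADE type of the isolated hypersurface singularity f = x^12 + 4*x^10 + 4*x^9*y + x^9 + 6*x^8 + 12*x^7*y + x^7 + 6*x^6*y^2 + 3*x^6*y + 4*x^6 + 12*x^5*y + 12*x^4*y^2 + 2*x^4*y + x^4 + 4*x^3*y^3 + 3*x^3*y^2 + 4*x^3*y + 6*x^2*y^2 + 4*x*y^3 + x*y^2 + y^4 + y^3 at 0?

D_5

The Hessian of f at 0 is [[0, 0], [0, 0]] with rank 0, so corank 2. A Groebner basis of the Jacobian ideal J(f) in C{x,y} is {x^3 + y^2/4, y^3, x*y + y^2}; counting standard monomials gives mu = 5. Corank 2; j^3 = y^2*(x + y) has shape L^2 M (L != M), so D-series; mu = 5 gives D_5.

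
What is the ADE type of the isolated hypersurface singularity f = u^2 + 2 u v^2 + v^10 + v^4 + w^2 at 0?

A_{9}

The Hessian of f at 0 is [[2, 0, 0], [0, 0, 0], [0, 0, 2]] with rank 2, so corank 1. A Groebner basis of the Jacobian ideal J(f) in C{u,v,w} is {u^5, u^4*v, u + v^2, w}; counting standard monomials gives mu = 9. Corank 1: A-series; mu = 9 gives A_9.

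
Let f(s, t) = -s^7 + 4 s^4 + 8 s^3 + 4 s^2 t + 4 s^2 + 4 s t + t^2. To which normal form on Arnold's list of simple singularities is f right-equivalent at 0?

A_{6}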